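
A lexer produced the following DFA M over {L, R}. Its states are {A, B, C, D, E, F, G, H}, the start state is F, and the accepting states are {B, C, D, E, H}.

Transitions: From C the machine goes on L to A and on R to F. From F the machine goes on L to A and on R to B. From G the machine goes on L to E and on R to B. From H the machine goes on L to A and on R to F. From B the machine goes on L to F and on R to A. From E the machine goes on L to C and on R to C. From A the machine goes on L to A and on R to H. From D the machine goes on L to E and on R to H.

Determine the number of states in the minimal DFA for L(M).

2

States {C,D,E,G} cannot be reached from the start state, so discard them.
Start with accepting vs non-accepting: {B,H} | {A,F}.
Stable partition: {B,H} | {A,F} — 2 equivalence classes.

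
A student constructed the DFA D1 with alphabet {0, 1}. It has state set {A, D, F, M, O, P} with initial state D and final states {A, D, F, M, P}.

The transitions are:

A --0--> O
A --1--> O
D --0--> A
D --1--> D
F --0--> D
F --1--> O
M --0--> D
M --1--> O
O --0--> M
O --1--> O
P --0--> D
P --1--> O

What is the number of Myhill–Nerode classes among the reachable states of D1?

4

States {F,P} cannot be reached from the start state, so discard them.
P0 = {A,D,M} | {O}.
Refine {A,D,M} on symbol 0: members go to different blocks, giving {D,M} and {A}.
Split {D,M} by δ(·,0) → {D} and {M}.
The partition is now stable with 4 blocks: {D} | {O} | {A} | {M}.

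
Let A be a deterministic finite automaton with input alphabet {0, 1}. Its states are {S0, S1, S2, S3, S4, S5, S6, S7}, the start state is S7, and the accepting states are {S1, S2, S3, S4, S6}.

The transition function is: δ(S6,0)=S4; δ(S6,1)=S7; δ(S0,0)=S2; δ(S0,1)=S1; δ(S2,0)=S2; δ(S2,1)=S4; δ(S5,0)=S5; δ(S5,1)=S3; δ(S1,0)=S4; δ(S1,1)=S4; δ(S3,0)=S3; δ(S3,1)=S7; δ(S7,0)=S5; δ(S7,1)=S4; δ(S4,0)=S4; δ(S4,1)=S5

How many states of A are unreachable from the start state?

4

Starting at S7 and following transitions, the reachable set is {S3, S4, S5, S7}. That leaves S0, S1, S2, S6 unreachable — 4 in total.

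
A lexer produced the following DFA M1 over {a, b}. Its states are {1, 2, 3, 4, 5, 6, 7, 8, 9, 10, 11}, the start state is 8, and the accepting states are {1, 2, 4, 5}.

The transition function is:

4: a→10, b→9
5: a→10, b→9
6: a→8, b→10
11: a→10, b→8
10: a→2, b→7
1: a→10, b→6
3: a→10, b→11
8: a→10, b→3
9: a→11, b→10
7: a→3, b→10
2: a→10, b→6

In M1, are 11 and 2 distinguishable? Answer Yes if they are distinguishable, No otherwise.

States {1,4,5,9} cannot be reached from the start state, so discard them.
Start with accepting vs non-accepting: {2} | {3,6,7,8,10,11}.
Refine {3,6,7,8,10,11} on symbol a: members go to different blocks, giving {3,6,7,8,11} and {10}.
On input a, block {3,6,7,8,11} splits into {3,8,11} and {6,7}.
No further refinement is possible. Final partition (4 blocks): {2} | {3,8,11} | {10} | {6,7}.
11 and 2 end up in different blocks, so they are distinguishable. For instance, the string 'ε' is accepted from only 2.

Yes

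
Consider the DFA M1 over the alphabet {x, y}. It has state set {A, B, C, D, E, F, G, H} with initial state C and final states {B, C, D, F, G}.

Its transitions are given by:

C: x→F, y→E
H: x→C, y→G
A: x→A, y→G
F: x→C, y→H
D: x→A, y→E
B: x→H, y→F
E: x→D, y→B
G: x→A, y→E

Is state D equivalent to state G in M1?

P0 = {B,C,D,F,G} | {A,E,H}.
Split {B,C,D,F,G} by δ(·,x) → {B,D,G} and {C,F}.
Split {B,D,G} by δ(·,y) → {D,G} and {B}.
On input x, block {A,E,H} splits into {A} and {E} and {H}.
Split {C,F} by δ(·,y) → {C} and {F}.
The partition is now stable with 7 blocks: {D,G} | {A} | {C} | {B} | {E} | {H} | {F}.
D and G lie in the same block of the stable partition, so they are equivalent — no string distinguishes them.

Yes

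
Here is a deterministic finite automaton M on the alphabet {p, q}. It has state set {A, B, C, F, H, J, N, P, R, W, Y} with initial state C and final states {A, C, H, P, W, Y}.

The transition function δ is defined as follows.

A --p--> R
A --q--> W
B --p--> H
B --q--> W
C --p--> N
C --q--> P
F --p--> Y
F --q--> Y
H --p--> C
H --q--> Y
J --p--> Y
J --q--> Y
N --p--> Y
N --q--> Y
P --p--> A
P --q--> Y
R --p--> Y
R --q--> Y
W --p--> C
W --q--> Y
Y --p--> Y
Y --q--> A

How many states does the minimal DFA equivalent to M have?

Reachable states from the start: {A,C,N,P,R,W,Y}. Unreachable: {B,F,H,J} — drop them.
Start with accepting vs non-accepting: {A,C,P,W,Y} | {N,R}.
On input p, block {A,C,P,W,Y} splits into {P,W,Y} and {A,C}.
On input p, block {P,W,Y} splits into {P,W} and {Y}.
No further refinement is possible. Final partition (4 blocks): {P,W} | {N,R} | {A,C} | {Y}.

4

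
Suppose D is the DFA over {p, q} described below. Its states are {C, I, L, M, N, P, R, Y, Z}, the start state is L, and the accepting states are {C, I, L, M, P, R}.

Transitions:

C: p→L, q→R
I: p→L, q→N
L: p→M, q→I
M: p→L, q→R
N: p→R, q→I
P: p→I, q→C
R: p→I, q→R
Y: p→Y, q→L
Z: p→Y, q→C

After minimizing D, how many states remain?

States {C,P,Y,Z} cannot be reached from the start state, so discard them.
P0 = {I,L,M,R} | {N}.
On input q, block {I,L,M,R} splits into {L,M,R} and {I}.
Refine {L,M,R} on symbol p: members go to different blocks, giving {L,M} and {R}.
Split {L,M} by δ(·,q) → {M} and {L}.
No further refinement is possible. Final partition (5 blocks): {M} | {N} | {I} | {R} | {L}.

5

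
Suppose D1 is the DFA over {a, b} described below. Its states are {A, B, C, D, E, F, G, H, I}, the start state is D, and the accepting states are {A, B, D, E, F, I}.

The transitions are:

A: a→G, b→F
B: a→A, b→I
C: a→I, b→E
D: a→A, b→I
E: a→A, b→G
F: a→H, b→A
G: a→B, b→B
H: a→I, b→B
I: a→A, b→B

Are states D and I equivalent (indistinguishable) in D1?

First remove the unreachable states {C,E}; 7 states remain.
Start with accepting vs non-accepting: {A,B,D,F,I} | {G,H}.
On input a, block {A,B,D,F,I} splits into {B,D,I} and {A,F}.
No further refinement is possible. Final partition (3 blocks): {B,D,I} | {G,H} | {A,F}.
D and I lie in the same block of the stable partition, so they are equivalent — no string distinguishes them.

Yes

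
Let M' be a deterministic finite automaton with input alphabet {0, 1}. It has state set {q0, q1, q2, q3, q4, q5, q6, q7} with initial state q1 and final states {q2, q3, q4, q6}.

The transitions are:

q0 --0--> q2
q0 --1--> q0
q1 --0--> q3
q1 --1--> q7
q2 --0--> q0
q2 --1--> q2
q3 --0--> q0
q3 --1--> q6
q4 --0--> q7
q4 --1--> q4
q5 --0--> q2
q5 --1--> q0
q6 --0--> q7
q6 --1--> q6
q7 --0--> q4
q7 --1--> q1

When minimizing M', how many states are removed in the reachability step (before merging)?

1

BFS from q1 reaches {q0, q1, q2, q3, q4, q6, q7}; the 1 state(s) q5 are never visited.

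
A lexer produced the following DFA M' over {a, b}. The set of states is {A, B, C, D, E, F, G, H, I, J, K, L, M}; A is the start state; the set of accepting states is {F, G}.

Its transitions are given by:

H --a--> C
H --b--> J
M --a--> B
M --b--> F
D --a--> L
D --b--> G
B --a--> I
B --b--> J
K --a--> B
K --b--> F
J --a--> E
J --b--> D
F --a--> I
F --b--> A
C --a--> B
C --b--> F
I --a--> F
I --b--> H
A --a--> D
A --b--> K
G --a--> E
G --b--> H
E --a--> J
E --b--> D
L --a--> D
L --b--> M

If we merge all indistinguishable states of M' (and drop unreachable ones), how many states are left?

9

P0 = {F,G} | {A,B,C,D,E,H,I,J,K,L,M}.
On input a, block {A,B,C,D,E,H,I,J,K,L,M} splits into {A,B,C,D,E,H,J,K,L,M} and {I}.
On input a, block {F,G} splits into {F} and {G}.
Split {A,B,C,D,E,H,J,K,L,M} by δ(·,a) → {A,C,D,E,H,J,K,L,M} and {B}.
Split {A,C,D,E,H,J,K,L,M} by δ(·,a) → {A,D,E,H,J,L} and {C,K,M}.
Refine {A,D,E,H,J,L} on symbol a: members go to different blocks, giving {A,D,E,J,L} and {H}.
Refine {A,D,E,J,L} on symbol b: members go to different blocks, giving {A,L} and {E,J} and {D}.
No further refinement is possible. Final partition (9 blocks): {F} | {A,L} | {I} | {G} | {B} | {C,K,M} | {H} | {E,J} | {D}.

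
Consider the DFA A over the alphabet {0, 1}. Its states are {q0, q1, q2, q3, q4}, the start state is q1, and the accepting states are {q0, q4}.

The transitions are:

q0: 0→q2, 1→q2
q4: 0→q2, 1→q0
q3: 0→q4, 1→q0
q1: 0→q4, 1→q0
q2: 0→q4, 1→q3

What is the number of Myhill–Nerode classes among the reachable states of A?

Every state is reachable, so we keep all 5.
Initial partition by acceptance: {q0,q4} | {q1,q2,q3}.
On input 1, block {q0,q4} splits into {q0} and {q4}.
Refine {q1,q2,q3} on symbol 1: members go to different blocks, giving {q1,q3} and {q2}.
No further refinement is possible. Final partition (4 blocks): {q0} | {q1,q3} | {q4} | {q2}.

4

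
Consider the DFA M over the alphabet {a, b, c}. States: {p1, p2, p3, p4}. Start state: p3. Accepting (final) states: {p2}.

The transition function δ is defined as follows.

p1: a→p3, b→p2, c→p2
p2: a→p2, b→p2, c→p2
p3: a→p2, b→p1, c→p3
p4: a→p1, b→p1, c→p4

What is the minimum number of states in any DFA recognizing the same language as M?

3

Reachable states from the start: {p1,p2,p3}. Unreachable: {p4} — drop them.
P0 = {p2} | {p1,p3}.
Refine {p1,p3} on symbol a: members go to different blocks, giving {p1} and {p3}.
No further refinement is possible. Final partition (3 blocks): {p2} | {p1} | {p3}.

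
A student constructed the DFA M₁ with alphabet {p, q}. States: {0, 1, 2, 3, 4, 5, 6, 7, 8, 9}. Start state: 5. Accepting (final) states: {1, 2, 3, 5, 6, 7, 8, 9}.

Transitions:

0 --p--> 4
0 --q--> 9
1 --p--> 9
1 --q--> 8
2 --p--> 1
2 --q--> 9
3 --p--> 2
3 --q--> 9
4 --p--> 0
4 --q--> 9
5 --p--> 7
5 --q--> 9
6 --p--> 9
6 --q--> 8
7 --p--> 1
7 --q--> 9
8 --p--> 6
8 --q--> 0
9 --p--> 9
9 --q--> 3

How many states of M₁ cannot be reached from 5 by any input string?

0

Every one of the 10 states is reachable from 5.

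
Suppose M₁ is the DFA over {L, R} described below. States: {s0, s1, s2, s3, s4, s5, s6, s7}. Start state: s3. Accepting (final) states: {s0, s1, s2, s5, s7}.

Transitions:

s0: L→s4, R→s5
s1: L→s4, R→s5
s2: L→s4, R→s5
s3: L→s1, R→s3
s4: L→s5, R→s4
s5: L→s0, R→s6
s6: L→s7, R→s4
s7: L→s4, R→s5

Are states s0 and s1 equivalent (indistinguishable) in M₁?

States {s2} cannot be reached from the start state, so discard them.
Start with accepting vs non-accepting: {s0,s1,s5,s7} | {s3,s4,s6}.
On input L, block {s0,s1,s5,s7} splits into {s0,s1,s7} and {s5}.
Split {s3,s4,s6} by δ(·,L) → {s3,s6} and {s4}.
On input R, block {s3,s6} splits into {s3} and {s6}.
Stable partition: {s0,s1,s7} | {s3} | {s5} | {s4} | {s6} — 5 equivalence classes.
s0 and s1 lie in the same block of the stable partition, so they are equivalent — no string distinguishes them.

Yes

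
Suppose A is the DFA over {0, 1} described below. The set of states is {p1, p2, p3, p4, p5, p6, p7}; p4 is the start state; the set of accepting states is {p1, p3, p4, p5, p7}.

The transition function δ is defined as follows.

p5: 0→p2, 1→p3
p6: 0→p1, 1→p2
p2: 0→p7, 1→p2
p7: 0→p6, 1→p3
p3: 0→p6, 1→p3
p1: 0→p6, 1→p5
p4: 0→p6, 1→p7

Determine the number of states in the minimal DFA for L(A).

P0 = {p1,p3,p4,p5,p7} | {p2,p6}.
The partition is now stable with 2 blocks: {p1,p3,p4,p5,p7} | {p2,p6}.

2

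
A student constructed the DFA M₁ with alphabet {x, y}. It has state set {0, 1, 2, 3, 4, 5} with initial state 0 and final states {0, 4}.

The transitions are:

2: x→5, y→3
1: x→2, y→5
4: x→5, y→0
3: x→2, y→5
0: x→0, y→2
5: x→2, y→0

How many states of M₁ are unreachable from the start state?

No path from 0 leads to 1, 4; the other 4 states are all reachable.

2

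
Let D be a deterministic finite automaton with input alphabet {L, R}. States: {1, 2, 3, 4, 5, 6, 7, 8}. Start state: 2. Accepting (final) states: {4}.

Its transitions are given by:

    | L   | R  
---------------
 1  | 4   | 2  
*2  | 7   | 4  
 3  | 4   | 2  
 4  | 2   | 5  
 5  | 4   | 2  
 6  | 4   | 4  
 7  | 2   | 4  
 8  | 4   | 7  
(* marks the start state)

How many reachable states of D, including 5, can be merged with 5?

First remove the unreachable states {1,3,6,8}; 4 states remain.
P0 = {4} | {2,5,7}.
Refine {2,5,7} on symbol L: members go to different blocks, giving {2,7} and {5}.
The partition is now stable with 3 blocks: {4} | {2,7} | {5}.
The equivalence class containing 5 is {5}, of size 1.

1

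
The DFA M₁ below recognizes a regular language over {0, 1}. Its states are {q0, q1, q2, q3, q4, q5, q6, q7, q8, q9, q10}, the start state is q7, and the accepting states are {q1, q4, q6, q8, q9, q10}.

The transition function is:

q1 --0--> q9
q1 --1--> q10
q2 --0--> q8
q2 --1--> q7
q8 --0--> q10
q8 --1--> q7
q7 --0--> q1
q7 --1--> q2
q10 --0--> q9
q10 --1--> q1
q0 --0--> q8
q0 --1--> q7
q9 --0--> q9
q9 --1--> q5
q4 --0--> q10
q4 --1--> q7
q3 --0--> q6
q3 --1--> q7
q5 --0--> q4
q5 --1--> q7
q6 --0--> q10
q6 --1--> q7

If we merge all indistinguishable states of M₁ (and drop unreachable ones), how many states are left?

First remove the unreachable states {q0,q3,q6}; 8 states remain.
Initial partition by acceptance: {q1,q4,q8,q9,q10} | {q2,q5,q7}.
On input 1, block {q1,q4,q8,q9,q10} splits into {q4,q8,q9} and {q1,q10}.
Refine {q4,q8,q9} on symbol 0: members go to different blocks, giving {q4,q8} and {q9}.
Split {q2,q5,q7} by δ(·,0) → {q2,q5} and {q7}.
Stable partition: {q4,q8} | {q2,q5} | {q1,q10} | {q9} | {q7} — 5 equivalence classes.

5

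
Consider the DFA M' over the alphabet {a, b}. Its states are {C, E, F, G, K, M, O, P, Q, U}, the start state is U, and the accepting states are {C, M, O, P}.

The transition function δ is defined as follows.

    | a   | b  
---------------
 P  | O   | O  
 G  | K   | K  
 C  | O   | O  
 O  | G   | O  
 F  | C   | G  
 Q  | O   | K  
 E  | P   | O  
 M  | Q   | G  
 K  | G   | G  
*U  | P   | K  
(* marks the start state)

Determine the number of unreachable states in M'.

Starting at U and following transitions, the reachable set is {G, K, O, P, U}. That leaves C, E, F, M, Q unreachable — 5 in total.

5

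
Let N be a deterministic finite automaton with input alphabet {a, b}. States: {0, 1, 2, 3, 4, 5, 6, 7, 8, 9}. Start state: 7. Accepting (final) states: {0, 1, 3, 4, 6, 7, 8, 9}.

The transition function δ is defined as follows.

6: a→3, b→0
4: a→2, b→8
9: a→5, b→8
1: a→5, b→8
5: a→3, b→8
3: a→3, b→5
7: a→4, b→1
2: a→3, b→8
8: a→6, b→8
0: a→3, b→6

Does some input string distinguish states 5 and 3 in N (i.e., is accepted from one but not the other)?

Reachable states from the start: {0,1,2,3,4,5,6,7,8}. Unreachable: {9} — drop them.
P0 = {0,1,3,4,6,7,8} | {2,5}.
On input a, block {0,1,3,4,6,7,8} splits into {0,3,6,7,8} and {1,4}.
Split {0,3,6,7,8} by δ(·,a) → {0,3,6,8} and {7}.
Refine {0,3,6,8} on symbol b: members go to different blocks, giving {0,6,8} and {3}.
Refine {0,6,8} on symbol a: members go to different blocks, giving {0,6} and {8}.
No further refinement is possible. Final partition (6 blocks): {0,6} | {2,5} | {1,4} | {7} | {3} | {8}.
5 and 3 end up in different blocks, so they are distinguishable. For instance, the string 'ε' is accepted from only 3.

Yes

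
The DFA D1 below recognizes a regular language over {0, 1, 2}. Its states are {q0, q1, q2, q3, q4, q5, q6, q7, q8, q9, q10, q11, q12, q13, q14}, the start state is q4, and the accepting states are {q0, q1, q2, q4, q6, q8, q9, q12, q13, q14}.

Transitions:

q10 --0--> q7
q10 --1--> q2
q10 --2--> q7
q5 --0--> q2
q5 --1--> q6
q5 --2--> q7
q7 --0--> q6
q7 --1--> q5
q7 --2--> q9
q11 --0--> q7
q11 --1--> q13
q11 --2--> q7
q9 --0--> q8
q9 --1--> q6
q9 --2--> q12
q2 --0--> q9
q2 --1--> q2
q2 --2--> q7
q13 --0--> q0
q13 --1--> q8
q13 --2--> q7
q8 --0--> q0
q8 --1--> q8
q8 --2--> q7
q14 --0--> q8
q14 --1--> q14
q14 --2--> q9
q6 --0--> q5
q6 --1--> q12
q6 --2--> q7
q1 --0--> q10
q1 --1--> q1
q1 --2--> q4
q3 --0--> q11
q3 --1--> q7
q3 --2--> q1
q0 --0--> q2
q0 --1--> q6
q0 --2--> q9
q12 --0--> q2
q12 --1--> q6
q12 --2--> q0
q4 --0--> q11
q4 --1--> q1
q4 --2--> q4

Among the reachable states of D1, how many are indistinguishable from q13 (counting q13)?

States {q3,q14} cannot be reached from the start state, so discard them.
Initial partition by acceptance: {q0,q1,q2,q4,q6,q8,q9,q12,q13} | {q5,q7,q10,q11}.
Refine {q0,q1,q2,q4,q6,q8,q9,q12,q13} on symbol 0: members go to different blocks, giving {q0,q2,q8,q9,q12,q13} and {q1,q4,q6}.
Refine {q0,q2,q8,q9,q12,q13} on symbol 1: members go to different blocks, giving {q0,q9,q12} and {q2,q8,q13}.
On input 0, block {q5,q7,q10,q11} splits into {q10,q11} and {q5} and {q7}.
On input 0, block {q1,q4,q6} splits into {q1,q4} and {q6}.
No further refinement is possible. Final partition (7 blocks): {q0,q9,q12} | {q10,q11} | {q1,q4} | {q2,q8,q13} | {q5} | {q7} | {q6}.
The equivalence class containing q13 is {q2,q8,q13}, of size 3.

3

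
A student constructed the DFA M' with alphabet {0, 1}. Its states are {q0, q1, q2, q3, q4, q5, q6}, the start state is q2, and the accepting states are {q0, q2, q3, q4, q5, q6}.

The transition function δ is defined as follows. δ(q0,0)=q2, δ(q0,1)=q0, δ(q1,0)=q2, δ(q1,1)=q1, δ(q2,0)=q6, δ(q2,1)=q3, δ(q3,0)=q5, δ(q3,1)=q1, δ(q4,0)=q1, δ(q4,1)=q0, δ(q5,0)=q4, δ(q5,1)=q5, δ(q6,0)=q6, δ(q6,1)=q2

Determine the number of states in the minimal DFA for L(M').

7

All states are reachable from the start state.
P0 = {q0,q2,q3,q4,q5,q6} | {q1}.
Split {q0,q2,q3,q4,q5,q6} by δ(·,0) → {q0,q2,q3,q5,q6} and {q4}.
On input 0, block {q0,q2,q3,q5,q6} splits into {q0,q2,q3,q6} and {q5}.
Split {q0,q2,q3,q6} by δ(·,0) → {q0,q2,q6} and {q3}.
Split {q0,q2,q6} by δ(·,1) → {q0,q6} and {q2}.
On input 0, block {q0,q6} splits into {q0} and {q6}.
Stable partition: {q0} | {q1} | {q4} | {q5} | {q3} | {q2} | {q6} — 7 equivalence classes.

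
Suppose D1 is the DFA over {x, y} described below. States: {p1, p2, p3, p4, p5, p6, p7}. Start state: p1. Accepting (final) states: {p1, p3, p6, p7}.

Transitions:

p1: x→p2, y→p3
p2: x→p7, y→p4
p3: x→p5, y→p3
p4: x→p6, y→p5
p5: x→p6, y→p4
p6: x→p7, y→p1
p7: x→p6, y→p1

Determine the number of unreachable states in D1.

0

Exploring from p1, all states are eventually visited, so none are unreachable.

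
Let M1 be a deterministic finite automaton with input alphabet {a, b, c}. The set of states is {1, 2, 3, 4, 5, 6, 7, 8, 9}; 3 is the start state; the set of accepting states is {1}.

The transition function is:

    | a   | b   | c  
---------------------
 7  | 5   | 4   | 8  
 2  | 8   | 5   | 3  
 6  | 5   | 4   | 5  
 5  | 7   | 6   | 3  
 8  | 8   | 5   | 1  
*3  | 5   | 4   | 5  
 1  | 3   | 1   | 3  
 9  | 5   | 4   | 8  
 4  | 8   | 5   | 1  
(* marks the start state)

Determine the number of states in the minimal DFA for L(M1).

First remove the unreachable states {2,9}; 7 states remain.
P0 = {1} | {3,4,5,6,7,8}.
Refine {3,4,5,6,7,8} on symbol c: members go to different blocks, giving {3,5,6,7} and {4,8}.
Split {3,5,6,7} by δ(·,b) → {3,6,7} and {5}.
Split {3,6,7} by δ(·,c) → {3,6} and {7}.
No further refinement is possible. Final partition (5 blocks): {1} | {3,6} | {4,8} | {5} | {7}.

5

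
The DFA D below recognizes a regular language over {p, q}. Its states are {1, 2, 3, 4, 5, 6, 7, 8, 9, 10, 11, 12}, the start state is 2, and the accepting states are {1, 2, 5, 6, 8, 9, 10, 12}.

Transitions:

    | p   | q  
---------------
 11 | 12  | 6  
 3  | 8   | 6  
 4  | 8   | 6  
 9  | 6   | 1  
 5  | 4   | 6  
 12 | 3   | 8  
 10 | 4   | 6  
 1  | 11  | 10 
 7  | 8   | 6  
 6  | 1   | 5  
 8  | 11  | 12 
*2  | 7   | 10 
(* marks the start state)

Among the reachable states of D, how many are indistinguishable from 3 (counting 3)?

4

Reachable states from the start: {1,2,3,4,5,6,7,8,10,11,12}. Unreachable: {9} — drop them.
P0 = {1,2,5,6,8,10,12} | {3,4,7,11}.
Split {1,2,5,6,8,10,12} by δ(·,p) → {1,2,5,8,10,12} and {6}.
Refine {1,2,5,8,10,12} on symbol q: members go to different blocks, giving {1,2,8,12} and {5,10}.
Split {1,2,8,12} by δ(·,q) → {1,2} and {8,12}.
No further refinement is possible. Final partition (5 blocks): {1,2} | {3,4,7,11} | {6} | {5,10} | {8,12}.
The equivalence class containing 3 is {3,4,7,11}, of size 4.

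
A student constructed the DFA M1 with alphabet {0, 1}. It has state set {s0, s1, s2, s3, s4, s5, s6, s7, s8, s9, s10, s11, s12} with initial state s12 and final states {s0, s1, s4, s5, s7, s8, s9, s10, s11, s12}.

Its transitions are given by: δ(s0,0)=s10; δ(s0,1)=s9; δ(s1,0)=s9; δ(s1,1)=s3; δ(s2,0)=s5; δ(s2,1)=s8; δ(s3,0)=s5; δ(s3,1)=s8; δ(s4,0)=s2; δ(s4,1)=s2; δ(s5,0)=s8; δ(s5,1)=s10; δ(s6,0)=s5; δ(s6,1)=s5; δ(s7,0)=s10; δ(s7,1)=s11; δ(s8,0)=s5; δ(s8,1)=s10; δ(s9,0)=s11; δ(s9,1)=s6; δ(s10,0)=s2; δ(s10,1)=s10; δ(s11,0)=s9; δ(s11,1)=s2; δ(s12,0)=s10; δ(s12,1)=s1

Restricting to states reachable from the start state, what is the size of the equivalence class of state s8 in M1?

States {s0,s4,s7} cannot be reached from the start state, so discard them.
Initial partition by acceptance: {s1,s5,s8,s9,s10,s11,s12} | {s2,s3,s6}.
Refine {s1,s5,s8,s9,s10,s11,s12} on symbol 0: members go to different blocks, giving {s1,s5,s8,s9,s11,s12} and {s10}.
On input 0, block {s1,s5,s8,s9,s11,s12} splits into {s1,s5,s8,s9,s11} and {s12}.
On input 1, block {s1,s5,s8,s9,s11} splits into {s1,s9,s11} and {s5,s8}.
No further refinement is possible. Final partition (5 blocks): {s1,s9,s11} | {s2,s3,s6} | {s10} | {s12} | {s5,s8}.
The equivalence class containing s8 is {s5,s8}, of size 2.

2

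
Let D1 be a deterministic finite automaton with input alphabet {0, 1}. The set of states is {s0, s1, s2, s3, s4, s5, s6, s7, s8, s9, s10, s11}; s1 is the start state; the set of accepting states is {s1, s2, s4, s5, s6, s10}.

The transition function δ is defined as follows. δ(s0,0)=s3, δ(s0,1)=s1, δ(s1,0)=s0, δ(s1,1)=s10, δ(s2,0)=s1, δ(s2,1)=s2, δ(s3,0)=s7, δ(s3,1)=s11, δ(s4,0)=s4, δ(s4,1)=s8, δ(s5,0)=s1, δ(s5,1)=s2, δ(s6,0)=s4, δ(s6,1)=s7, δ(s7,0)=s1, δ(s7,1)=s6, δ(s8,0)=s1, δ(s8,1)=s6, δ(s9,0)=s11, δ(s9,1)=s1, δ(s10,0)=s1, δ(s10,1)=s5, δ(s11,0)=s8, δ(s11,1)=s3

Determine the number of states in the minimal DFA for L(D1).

First remove the unreachable states {s9}; 11 states remain.
P0 = {s1,s2,s4,s5,s6,s10} | {s0,s3,s7,s8,s11}.
Refine {s1,s2,s4,s5,s6,s10} on symbol 0: members go to different blocks, giving {s2,s4,s5,s6,s10} and {s1}.
On input 0, block {s2,s4,s5,s6,s10} splits into {s2,s5,s10} and {s4,s6}.
On input 0, block {s0,s3,s7,s8,s11} splits into {s0,s3,s11} and {s7,s8}.
Split {s0,s3,s11} by δ(·,0) → {s3,s11} and {s0}.
The partition is now stable with 6 blocks: {s2,s5,s10} | {s3,s11} | {s1} | {s4,s6} | {s7,s8} | {s0}.

6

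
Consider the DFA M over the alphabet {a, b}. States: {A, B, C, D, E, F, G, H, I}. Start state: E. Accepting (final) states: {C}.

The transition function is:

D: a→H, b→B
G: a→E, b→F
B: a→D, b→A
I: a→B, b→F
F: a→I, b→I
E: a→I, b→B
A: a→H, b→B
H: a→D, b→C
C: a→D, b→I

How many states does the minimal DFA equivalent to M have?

7

States {G} cannot be reached from the start state, so discard them.
P0 = {C} | {A,B,D,E,F,H,I}.
Refine {A,B,D,E,F,H,I} on symbol b: members go to different blocks, giving {A,B,D,E,F,I} and {H}.
Refine {A,B,D,E,F,I} on symbol a: members go to different blocks, giving {B,E,F,I} and {A,D}.
Refine {B,E,F,I} on symbol a: members go to different blocks, giving {E,F,I} and {B}.
Split {E,F,I} by δ(·,a) → {E,F} and {I}.
Refine {E,F} on symbol b: members go to different blocks, giving {E} and {F}.
Stable partition: {C} | {E} | {H} | {A,D} | {B} | {I} | {F} — 7 equivalence classes.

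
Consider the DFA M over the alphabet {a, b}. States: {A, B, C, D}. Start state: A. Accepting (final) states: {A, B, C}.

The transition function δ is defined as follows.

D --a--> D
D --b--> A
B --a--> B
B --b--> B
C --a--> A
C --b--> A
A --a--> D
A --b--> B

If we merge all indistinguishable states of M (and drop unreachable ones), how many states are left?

3

First remove the unreachable states {C}; 3 states remain.
Initial partition by acceptance: {A,B} | {D}.
On input a, block {A,B} splits into {A} and {B}.
Stable partition: {A} | {D} | {B} — 3 equivalence classes.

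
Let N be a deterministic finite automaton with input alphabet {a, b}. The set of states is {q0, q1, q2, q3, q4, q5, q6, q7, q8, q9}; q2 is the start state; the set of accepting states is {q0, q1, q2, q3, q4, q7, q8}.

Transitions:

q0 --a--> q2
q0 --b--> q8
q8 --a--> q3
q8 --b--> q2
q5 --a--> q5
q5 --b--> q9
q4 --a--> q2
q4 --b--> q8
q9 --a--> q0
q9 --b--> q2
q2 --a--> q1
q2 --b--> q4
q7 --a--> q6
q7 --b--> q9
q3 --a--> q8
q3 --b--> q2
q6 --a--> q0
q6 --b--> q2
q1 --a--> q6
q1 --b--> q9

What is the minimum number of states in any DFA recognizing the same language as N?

First remove the unreachable states {q5,q7}; 8 states remain.
Initial partition by acceptance: {q0,q1,q2,q3,q4,q8} | {q6,q9}.
On input a, block {q0,q1,q2,q3,q4,q8} splits into {q0,q2,q3,q4,q8} and {q1}.
Split {q0,q2,q3,q4,q8} by δ(·,a) → {q0,q3,q4,q8} and {q2}.
On input a, block {q0,q3,q4,q8} splits into {q0,q4} and {q3,q8}.
No further refinement is possible. Final partition (5 blocks): {q0,q4} | {q6,q9} | {q1} | {q2} | {q3,q8}.

5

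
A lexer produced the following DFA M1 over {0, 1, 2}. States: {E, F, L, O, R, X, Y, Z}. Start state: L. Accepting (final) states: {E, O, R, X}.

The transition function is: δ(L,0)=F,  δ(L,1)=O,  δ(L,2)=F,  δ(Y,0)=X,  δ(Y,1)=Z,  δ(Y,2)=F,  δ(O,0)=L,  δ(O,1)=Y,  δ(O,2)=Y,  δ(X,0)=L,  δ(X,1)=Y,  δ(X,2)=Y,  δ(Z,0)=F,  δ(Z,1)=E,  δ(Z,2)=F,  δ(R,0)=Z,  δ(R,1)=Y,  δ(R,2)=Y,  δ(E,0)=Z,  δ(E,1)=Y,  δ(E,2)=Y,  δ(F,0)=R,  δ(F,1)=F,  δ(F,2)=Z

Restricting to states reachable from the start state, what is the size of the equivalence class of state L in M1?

2

Every state is reachable, so we keep all 8.
Initial partition by acceptance: {E,O,R,X} | {F,L,Y,Z}.
Refine {F,L,Y,Z} on symbol 0: members go to different blocks, giving {F,Y} and {L,Z}.
Split {F,Y} by δ(·,1) → {F} and {Y}.
The partition is now stable with 4 blocks: {E,O,R,X} | {F} | {L,Z} | {Y}.
State L belongs to the block {L,Z}, which has 2 states.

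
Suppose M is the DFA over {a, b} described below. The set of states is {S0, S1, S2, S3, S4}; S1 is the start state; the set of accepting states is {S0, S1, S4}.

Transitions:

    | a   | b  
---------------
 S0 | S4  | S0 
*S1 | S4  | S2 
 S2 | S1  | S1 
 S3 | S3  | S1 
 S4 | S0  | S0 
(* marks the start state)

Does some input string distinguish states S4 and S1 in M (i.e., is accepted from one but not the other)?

Yes

First remove the unreachable states {S3}; 4 states remain.
P0 = {S0,S1,S4} | {S2}.
On input b, block {S0,S1,S4} splits into {S0,S4} and {S1}.
Stable partition: {S0,S4} | {S2} | {S1} — 3 equivalence classes.
S4 and S1 end up in different blocks, so they are distinguishable. For instance, the string 'b' is accepted from only S4.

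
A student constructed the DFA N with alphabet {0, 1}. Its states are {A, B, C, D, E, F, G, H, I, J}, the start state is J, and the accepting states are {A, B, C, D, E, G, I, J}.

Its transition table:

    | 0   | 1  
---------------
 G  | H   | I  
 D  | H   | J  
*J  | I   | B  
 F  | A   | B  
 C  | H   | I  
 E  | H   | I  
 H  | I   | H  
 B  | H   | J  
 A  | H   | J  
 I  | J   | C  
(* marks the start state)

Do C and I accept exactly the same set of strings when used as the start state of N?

States {A,D,E,F,G} cannot be reached from the start state, so discard them.
Initial partition by acceptance: {B,C,I,J} | {H}.
On input 0, block {B,C,I,J} splits into {B,C} and {I,J}.
The partition is now stable with 3 blocks: {B,C} | {H} | {I,J}.
C and I end up in different blocks, so they are distinguishable. For instance, the string '0' is accepted from only I.

No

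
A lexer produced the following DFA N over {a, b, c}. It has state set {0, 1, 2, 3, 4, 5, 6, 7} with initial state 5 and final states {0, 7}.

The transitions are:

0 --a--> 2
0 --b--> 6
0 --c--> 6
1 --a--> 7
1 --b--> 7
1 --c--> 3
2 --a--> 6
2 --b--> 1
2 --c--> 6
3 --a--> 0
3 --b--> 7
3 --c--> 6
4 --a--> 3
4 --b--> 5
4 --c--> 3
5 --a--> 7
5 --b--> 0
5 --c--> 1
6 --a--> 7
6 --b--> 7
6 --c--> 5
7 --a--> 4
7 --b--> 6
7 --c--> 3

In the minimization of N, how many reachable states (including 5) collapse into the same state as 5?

Every state is reachable, so we keep all 8.
Start with accepting vs non-accepting: {0,7} | {1,2,3,4,5,6}.
Refine {1,2,3,4,5,6} on symbol a: members go to different blocks, giving {1,3,5,6} and {2,4}.
The partition is now stable with 3 blocks: {0,7} | {1,3,5,6} | {2,4}.
State 5 belongs to the block {1,3,5,6}, which has 4 states.

4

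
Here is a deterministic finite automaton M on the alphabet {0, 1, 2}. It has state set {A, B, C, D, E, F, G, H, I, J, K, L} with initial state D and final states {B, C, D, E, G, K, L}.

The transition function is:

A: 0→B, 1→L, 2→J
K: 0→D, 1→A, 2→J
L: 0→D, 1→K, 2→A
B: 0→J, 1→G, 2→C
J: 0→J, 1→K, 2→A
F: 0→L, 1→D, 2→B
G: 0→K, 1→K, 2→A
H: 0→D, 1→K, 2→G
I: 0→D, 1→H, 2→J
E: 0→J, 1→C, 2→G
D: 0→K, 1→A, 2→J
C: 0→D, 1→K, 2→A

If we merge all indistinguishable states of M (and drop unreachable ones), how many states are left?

5

Reachable states from the start: {A,B,C,D,G,J,K,L}. Unreachable: {E,F,H,I} — drop them.
P0 = {B,C,D,G,K,L} | {A,J}.
Refine {B,C,D,G,K,L} on symbol 0: members go to different blocks, giving {C,D,G,K,L} and {B}.
Split {C,D,G,K,L} by δ(·,1) → {C,G,L} and {D,K}.
Refine {A,J} on symbol 0: members go to different blocks, giving {A} and {J}.
Stable partition: {C,G,L} | {A} | {B} | {D,K} | {J} — 5 equivalence classes.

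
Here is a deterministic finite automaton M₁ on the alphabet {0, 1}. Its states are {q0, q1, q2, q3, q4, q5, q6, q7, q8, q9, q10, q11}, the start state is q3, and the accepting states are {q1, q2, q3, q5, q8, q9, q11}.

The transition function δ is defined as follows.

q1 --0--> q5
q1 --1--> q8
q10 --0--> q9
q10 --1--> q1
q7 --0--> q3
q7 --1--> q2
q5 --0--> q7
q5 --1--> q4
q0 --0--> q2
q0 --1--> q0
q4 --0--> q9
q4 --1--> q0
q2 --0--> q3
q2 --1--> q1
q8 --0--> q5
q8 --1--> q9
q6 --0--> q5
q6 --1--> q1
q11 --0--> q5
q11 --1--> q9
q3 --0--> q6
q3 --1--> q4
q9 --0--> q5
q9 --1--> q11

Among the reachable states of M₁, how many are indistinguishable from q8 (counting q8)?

States {q10} cannot be reached from the start state, so discard them.
Initial partition by acceptance: {q1,q2,q3,q5,q8,q9,q11} | {q0,q4,q6,q7}.
On input 0, block {q1,q2,q3,q5,q8,q9,q11} splits into {q1,q2,q8,q9,q11} and {q3,q5}.
Split {q0,q4,q6,q7} by δ(·,0) → {q0,q4} and {q6,q7}.
Stable partition: {q1,q2,q8,q9,q11} | {q0,q4} | {q3,q5} | {q6,q7} — 4 equivalence classes.
The equivalence class containing q8 is {q1,q2,q8,q9,q11}, of size 5.

5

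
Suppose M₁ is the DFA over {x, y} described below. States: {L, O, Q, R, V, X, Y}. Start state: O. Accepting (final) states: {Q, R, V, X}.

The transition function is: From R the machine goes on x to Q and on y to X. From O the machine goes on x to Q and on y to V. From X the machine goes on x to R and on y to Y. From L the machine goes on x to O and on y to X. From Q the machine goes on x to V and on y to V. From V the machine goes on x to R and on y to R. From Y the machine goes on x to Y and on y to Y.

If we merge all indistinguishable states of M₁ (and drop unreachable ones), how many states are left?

States {L} cannot be reached from the start state, so discard them.
Start with accepting vs non-accepting: {Q,R,V,X} | {O,Y}.
On input y, block {Q,R,V,X} splits into {Q,R,V} and {X}.
Refine {Q,R,V} on symbol y: members go to different blocks, giving {Q,V} and {R}.
On input x, block {Q,V} splits into {V} and {Q}.
Refine {O,Y} on symbol x: members go to different blocks, giving {Y} and {O}.
The partition is now stable with 6 blocks: {V} | {Y} | {X} | {R} | {Q} | {O}.

6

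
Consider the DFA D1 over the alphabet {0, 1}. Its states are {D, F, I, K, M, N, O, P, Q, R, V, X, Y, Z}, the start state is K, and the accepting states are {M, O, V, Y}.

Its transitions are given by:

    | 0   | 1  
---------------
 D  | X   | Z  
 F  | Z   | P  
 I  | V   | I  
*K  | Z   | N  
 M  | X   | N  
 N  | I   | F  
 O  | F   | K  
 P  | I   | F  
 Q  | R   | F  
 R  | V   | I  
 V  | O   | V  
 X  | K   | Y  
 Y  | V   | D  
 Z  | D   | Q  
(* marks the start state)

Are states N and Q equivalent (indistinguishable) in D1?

Yes

First remove the unreachable states {M}; 13 states remain.
P0 = {O,V,Y} | {D,F,I,K,N,P,Q,R,X,Z}.
Refine {O,V,Y} on symbol 0: members go to different blocks, giving {V,Y} and {O}.
On input 0, block {V,Y} splits into {Y} and {V}.
Split {D,F,I,K,N,P,Q,R,X,Z} by δ(·,0) → {D,F,K,N,P,Q,X,Z} and {I,R}.
Refine {D,F,K,N,P,Q,X,Z} on symbol 0: members go to different blocks, giving {D,F,K,X,Z} and {N,P,Q}.
Refine {D,F,K,X,Z} on symbol 1: members go to different blocks, giving {F,K,Z} and {D} and {X}.
Refine {F,K,Z} on symbol 0: members go to different blocks, giving {F,K} and {Z}.
No further refinement is possible. Final partition (9 blocks): {Y} | {F,K} | {O} | {V} | {I,R} | {N,P,Q} | {D} | {X} | {Z}.
N and Q lie in the same block of the stable partition, so they are equivalent — no string distinguishes them.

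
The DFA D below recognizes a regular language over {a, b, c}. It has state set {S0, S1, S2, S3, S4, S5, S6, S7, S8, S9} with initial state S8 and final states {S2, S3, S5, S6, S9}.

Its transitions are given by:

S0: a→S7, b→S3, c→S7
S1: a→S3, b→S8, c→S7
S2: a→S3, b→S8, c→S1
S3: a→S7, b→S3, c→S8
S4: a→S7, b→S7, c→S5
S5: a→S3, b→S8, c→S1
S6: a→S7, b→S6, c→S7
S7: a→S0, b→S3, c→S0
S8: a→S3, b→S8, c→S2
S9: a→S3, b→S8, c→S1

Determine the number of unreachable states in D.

No path from S8 leads to S4, S5, S6, S9; the other 6 states are all reachable.

4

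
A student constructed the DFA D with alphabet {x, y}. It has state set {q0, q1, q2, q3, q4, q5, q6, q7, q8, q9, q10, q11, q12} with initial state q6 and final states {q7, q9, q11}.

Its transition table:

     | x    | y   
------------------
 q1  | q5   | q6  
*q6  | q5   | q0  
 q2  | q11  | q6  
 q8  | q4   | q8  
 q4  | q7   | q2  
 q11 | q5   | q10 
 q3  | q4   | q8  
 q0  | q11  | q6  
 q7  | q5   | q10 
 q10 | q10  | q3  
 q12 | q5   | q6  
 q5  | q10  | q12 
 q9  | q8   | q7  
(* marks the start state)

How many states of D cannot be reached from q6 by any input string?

BFS from q6 reaches {q0, q2, q3, q4, q5, q6, q7, q8, q10, q11, q12}; the 2 state(s) q1, q9 are never visited.

2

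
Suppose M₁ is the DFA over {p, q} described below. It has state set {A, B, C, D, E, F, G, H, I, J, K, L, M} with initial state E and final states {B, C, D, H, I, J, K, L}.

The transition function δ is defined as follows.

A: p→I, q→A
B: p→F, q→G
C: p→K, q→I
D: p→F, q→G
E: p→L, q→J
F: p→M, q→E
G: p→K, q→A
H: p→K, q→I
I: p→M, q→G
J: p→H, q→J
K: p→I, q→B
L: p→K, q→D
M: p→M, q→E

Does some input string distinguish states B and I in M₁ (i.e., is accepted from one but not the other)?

States {C} cannot be reached from the start state, so discard them.
Start with accepting vs non-accepting: {B,D,H,I,J,K,L} | {A,E,F,G,M}.
Split {B,D,H,I,J,K,L} by δ(·,p) → {H,J,K,L} and {B,D,I}.
Refine {H,J,K,L} on symbol p: members go to different blocks, giving {H,J,L} and {K}.
Refine {H,J,L} on symbol p: members go to different blocks, giving {H,L} and {J}.
On input p, block {A,E,F,G,M} splits into {F,M} and {A} and {E} and {G}.
Stable partition: {H,L} | {F,M} | {B,D,I} | {K} | {J} | {A} | {E} | {G} — 8 equivalence classes.
B and I lie in the same block of the stable partition, so they are equivalent — no string distinguishes them.

No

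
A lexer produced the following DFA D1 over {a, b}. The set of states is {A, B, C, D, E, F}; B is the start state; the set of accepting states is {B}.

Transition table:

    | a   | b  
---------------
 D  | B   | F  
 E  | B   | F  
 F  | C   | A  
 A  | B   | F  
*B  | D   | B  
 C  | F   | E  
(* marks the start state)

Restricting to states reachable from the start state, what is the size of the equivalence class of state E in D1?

3

Every state is reachable, so we keep all 6.
P0 = {B} | {A,C,D,E,F}.
On input a, block {A,C,D,E,F} splits into {A,D,E} and {C,F}.
No further refinement is possible. Final partition (3 blocks): {B} | {A,D,E} | {C,F}.
State E belongs to the block {A,D,E}, which has 3 states.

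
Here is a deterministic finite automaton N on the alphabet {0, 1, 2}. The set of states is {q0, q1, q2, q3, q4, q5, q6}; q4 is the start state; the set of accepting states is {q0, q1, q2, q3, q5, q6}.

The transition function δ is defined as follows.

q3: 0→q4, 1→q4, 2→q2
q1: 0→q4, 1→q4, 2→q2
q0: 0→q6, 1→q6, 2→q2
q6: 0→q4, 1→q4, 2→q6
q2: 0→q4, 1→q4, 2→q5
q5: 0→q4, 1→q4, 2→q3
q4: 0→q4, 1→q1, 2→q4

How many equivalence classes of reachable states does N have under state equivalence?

2

Reachable states from the start: {q1,q2,q3,q4,q5}. Unreachable: {q0,q6} — drop them.
Initial partition by acceptance: {q1,q2,q3,q5} | {q4}.
No further refinement is possible. Final partition (2 blocks): {q1,q2,q3,q5} | {q4}.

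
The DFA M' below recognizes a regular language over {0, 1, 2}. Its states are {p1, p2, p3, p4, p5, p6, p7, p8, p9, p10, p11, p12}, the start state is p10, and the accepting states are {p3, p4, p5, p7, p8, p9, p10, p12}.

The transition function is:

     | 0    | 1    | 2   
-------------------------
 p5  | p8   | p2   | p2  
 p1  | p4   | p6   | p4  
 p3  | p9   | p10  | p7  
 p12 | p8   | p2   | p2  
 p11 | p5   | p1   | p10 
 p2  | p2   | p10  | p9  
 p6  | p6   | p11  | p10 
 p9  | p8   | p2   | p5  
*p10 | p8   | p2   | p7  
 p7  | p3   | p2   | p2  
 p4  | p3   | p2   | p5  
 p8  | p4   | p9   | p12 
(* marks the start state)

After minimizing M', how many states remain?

4

States {p1,p6,p11} cannot be reached from the start state, so discard them.
Start with accepting vs non-accepting: {p3,p4,p5,p7,p8,p9,p10,p12} | {p2}.
Split {p3,p4,p5,p7,p8,p9,p10,p12} by δ(·,1) → {p4,p5,p7,p9,p10,p12} and {p3,p8}.
Refine {p4,p5,p7,p9,p10,p12} on symbol 2: members go to different blocks, giving {p4,p9,p10} and {p5,p7,p12}.
No further refinement is possible. Final partition (4 blocks): {p4,p9,p10} | {p2} | {p3,p8} | {p5,p7,p12}.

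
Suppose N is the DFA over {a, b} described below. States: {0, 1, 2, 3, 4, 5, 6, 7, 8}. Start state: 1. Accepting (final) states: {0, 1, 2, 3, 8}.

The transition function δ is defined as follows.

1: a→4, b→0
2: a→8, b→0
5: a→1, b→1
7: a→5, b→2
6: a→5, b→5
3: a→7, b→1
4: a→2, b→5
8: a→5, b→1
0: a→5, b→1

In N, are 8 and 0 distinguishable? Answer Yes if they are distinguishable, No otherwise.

No

First remove the unreachable states {3,6,7}; 6 states remain.
Initial partition by acceptance: {0,1,2,8} | {4,5}.
Refine {0,1,2,8} on symbol a: members go to different blocks, giving {0,1,8} and {2}.
On input a, block {4,5} splits into {4} and {5}.
On input a, block {0,1,8} splits into {0,8} and {1}.
Stable partition: {0,8} | {4} | {2} | {5} | {1} — 5 equivalence classes.
8 and 0 lie in the same block of the stable partition, so they are equivalent — no string distinguishes them.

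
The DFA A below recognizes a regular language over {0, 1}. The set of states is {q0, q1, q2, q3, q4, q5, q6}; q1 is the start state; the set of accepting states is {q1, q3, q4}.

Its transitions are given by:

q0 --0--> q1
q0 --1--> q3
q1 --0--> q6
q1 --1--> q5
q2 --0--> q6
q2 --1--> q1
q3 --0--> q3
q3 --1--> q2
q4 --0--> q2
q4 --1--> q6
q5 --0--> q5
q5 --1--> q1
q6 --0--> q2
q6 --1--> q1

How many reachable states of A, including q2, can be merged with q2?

First remove the unreachable states {q0,q3,q4}; 4 states remain.
Initial partition by acceptance: {q1} | {q2,q5,q6}.
No further refinement is possible. Final partition (2 blocks): {q1} | {q2,q5,q6}.
The equivalence class containing q2 is {q2,q5,q6}, of size 3.

3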